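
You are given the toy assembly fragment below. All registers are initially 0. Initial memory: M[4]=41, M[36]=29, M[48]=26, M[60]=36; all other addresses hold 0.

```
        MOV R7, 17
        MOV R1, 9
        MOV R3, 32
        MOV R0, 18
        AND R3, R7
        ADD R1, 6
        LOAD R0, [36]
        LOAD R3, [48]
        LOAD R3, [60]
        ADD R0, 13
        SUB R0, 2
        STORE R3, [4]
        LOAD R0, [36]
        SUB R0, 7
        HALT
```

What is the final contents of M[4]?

after MOV R7, 17: R7=17
after MOV R1, 9: R1=9
after MOV R3, 32: R3=32
after MOV R0, 18: R0=18
after AND R3, R7: R3=32&17=0
after ADD R1, 6: R1=9+6=15
after LOAD R0, [36]: R0=M[36]=29
after LOAD R3, [48]: R3=M[48]=26
after LOAD R3, [60]: R3=M[60]=36
after ADD R0, 13: R0=29+13=42
after SUB R0, 2: R0=42-2=40
STORE R3, [4] → M[4]=36
after LOAD R0, [36]: R0=M[36]=29
after SUB R0, 7: R0=29-7=22
halt.

36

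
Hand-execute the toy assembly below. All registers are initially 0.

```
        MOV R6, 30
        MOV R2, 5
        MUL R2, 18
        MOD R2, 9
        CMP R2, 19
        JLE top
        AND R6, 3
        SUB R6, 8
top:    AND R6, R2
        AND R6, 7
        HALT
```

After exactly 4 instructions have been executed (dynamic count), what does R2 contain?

0

R6=30
R2=5
R2=5*18=90
R2=90%9=0
After step 4: R2 = 0.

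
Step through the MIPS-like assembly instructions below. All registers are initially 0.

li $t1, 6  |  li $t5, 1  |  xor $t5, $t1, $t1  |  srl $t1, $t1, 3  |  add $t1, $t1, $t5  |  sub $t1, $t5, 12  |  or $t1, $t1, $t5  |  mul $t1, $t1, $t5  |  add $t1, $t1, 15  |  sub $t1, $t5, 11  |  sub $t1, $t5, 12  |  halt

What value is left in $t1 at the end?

li $t1, 6 → $t1=6
li $t5, 1 → $t5=1
xor $t5, $t1, $t1 → $t5=6^6=0
srl $t1, $t1, 3 → $t1=6>>3=0
add $t1, $t1, $t5 → $t1=0+0=0
sub $t1, $t5, 12 → $t1=0-12=-12
or $t1, $t1, $t5 → $t1=(-12)|0=-12
mul $t1, $t1, $t5 → $t1=(-12)*0=0
add $t1, $t1, 15 → $t1=0+15=15
sub $t1, $t5, 11 → $t1=0-11=-11
sub $t1, $t5, 12 → $t1=0-12=-12
halt.

-12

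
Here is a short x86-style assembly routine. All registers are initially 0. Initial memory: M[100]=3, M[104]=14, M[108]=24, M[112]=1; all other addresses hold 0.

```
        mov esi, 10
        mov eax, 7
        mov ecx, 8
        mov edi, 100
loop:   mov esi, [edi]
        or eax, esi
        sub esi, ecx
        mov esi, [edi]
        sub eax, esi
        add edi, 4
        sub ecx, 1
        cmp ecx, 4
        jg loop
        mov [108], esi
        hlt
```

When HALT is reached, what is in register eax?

mov esi, 10 → esi=10
mov eax, 7 → eax=7
mov ecx, 8 → ecx=8
mov edi, 100 → edi=100
mov esi, [edi] → esi=M[100]=3
or eax, esi → eax=7|3=7
sub esi, ecx → esi=3-8=-5
mov esi, [edi] → esi=M[100]=3
sub eax, esi → eax=7-3=4
add edi, 4 → edi=100+4=104
sub ecx, 1 → ecx=8-1=7
cmp ecx, 4  (cmp 7,4)
jg loop: taken
mov esi, [edi] → esi=M[104]=14
or eax, esi → eax=4|14=14
sub esi, ecx → esi=14-7=7
mov esi, [edi] → esi=M[104]=14
sub eax, esi → eax=14-14=0
add edi, 4 → edi=104+4=108
sub ecx, 1 → ecx=7-1=6
cmp ecx, 4  (cmp 6,4)
jg loop: taken
mov esi, [edi] → esi=M[108]=24
or eax, esi → eax=0|24=24
sub esi, ecx → esi=24-6=18
mov esi, [edi] → esi=M[108]=24
sub eax, esi → eax=24-24=0
add edi, 4 → edi=108+4=112
sub ecx, 1 → ecx=6-1=5
cmp ecx, 4  (cmp 5,4)
jg loop: taken
mov esi, [edi] → esi=M[112]=1
or eax, esi → eax=0|1=1
sub esi, ecx → esi=1-5=-4
mov esi, [edi] → esi=M[112]=1
sub eax, esi → eax=1-1=0
add edi, 4 → edi=112+4=116
sub ecx, 1 → ecx=5-1=4
cmp ecx, 4  (cmp 4,4)
jg loop: not taken
mov [108], esi → M[108]=1
halt.

0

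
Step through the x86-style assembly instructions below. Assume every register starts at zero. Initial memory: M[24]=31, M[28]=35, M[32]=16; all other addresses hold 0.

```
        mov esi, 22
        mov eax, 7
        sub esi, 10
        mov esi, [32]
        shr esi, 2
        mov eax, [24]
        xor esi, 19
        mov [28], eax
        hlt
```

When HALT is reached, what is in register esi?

after mov esi, 22: esi=22
after mov eax, 7: eax=7
after sub esi, 10: esi=22-10=12
after mov esi, [32]: esi=M[32]=16
after shr esi, 2: esi=16>>2=4
after mov eax, [24]: eax=M[24]=31
after xor esi, 19: esi=4^19=23
mov [28], eax → M[28]=31
halt.

23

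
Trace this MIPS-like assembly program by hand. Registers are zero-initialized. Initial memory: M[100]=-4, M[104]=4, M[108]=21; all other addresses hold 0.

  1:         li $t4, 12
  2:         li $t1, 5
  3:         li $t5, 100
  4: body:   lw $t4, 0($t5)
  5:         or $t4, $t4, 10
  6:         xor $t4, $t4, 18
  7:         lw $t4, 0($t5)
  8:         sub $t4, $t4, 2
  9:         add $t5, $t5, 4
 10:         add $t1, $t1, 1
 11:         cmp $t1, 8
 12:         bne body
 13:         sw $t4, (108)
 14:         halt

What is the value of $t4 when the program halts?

19

$t4=12
$t1=5
$t5=100
$t4=M[100]=-4
$t4=(-4)|10=-2
$t4=(-2)^18=-20
$t4=M[100]=-4
$t4=(-4)-2=-6
$t5=100+4=104
$t1=5+1=6
cmp $t1, 8  (cmp 6,8)
bne body: taken
$t4=M[104]=4
$t4=4|10=14
$t4=14^18=28
$t4=M[104]=4
$t4=4-2=2
$t5=104+4=108
$t1=6+1=7
cmp $t1, 8  (cmp 7,8)
bne body: taken
$t4=M[108]=21
$t4=21|10=31
$t4=31^18=13
$t4=M[108]=21
$t4=21-2=19
$t5=108+4=112
$t1=7+1=8
cmp $t1, 8  (cmp 8,8)
bne body: not taken
sw $t4, (108) → M[108]=19
halt.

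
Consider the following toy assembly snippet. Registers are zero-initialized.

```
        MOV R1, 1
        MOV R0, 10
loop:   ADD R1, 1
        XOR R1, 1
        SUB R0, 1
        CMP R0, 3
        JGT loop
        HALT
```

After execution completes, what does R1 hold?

15

after MOV R1, 1: R1=1
after MOV R0, 10: R0=10
after ADD R1, 1: R1=1+1=2
after XOR R1, 1: R1=2^1=3
after SUB R0, 1: R0=10-1=9
CMP R0, 3  (cmp 9,3)
JGT loop: taken
after ADD R1, 1: R1=3+1=4
after XOR R1, 1: R1=4^1=5
after SUB R0, 1: R0=9-1=8
CMP R0, 3  (cmp 8,3)
JGT loop: taken
after ADD R1, 1: R1=5+1=6
after XOR R1, 1: R1=6^1=7
after SUB R0, 1: R0=8-1=7
CMP R0, 3  (cmp 7,3)
JGT loop: taken
after ADD R1, 1: R1=7+1=8
after XOR R1, 1: R1=8^1=9
after SUB R0, 1: R0=7-1=6
CMP R0, 3  (cmp 6,3)
JGT loop: taken
after ADD R1, 1: R1=9+1=10
after XOR R1, 1: R1=10^1=11
after SUB R0, 1: R0=6-1=5
CMP R0, 3  (cmp 5,3)
JGT loop: taken
after ADD R1, 1: R1=11+1=12
after XOR R1, 1: R1=12^1=13
after SUB R0, 1: R0=5-1=4
CMP R0, 3  (cmp 4,3)
JGT loop: taken
after ADD R1, 1: R1=13+1=14
after XOR R1, 1: R1=14^1=15
after SUB R0, 1: R0=4-1=3
CMP R0, 3  (cmp 3,3)
JGT loop: not taken
halt.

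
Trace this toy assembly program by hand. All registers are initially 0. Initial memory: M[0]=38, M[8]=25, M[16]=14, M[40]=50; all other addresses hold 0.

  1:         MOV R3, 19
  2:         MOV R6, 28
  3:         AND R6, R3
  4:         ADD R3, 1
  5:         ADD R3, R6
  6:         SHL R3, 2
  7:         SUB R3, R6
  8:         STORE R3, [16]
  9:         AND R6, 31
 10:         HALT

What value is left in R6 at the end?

after MOV R3, 19: R3=19
after MOV R6, 28: R6=28
after AND R6, R3: R6=28&19=16
after ADD R3, 1: R3=19+1=20
after ADD R3, R6: R3=20+16=36
after SHL R3, 2: R3=36<<2=144
after SUB R3, R6: R3=144-16=128
STORE R3, [16] → M[16]=128
after AND R6, 31: R6=16&31=16
halt.

16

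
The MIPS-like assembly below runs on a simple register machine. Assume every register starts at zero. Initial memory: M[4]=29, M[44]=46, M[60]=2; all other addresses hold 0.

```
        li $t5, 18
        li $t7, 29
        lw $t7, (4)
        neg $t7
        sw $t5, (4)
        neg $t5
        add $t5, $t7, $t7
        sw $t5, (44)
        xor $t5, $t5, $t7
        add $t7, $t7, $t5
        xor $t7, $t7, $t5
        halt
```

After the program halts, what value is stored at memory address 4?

after li $t5, 18: $t5=18
after li $t7, 29: $t7=29
after lw $t7, (4): $t7=M[4]=29
after neg $t7: $t7=-(29)=-29
sw $t5, (4) → M[4]=18
after neg $t5: $t5=-(18)=-18
after add $t5, $t7, $t7: $t5=(-29)+(-29)=-58
sw $t5, (44) → M[44]=-58
after xor $t5, $t5, $t7: $t5=(-58)^(-29)=37
after add $t7, $t7, $t5: $t7=(-29)+37=8
after xor $t7, $t7, $t5: $t7=8^37=45
halt.

18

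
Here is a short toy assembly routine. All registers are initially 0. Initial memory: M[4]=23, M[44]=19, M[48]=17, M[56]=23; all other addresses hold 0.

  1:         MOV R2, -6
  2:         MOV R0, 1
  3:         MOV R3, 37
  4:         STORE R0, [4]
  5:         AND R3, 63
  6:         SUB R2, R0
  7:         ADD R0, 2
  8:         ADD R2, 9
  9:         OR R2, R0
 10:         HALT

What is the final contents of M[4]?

after MOV R2, -6: R2=-6
after MOV R0, 1: R0=1
after MOV R3, 37: R3=37
STORE R0, [4] → M[4]=1
after AND R3, 63: R3=37&63=37
after SUB R2, R0: R2=(-6)-1=-7
after ADD R0, 2: R0=1+2=3
after ADD R2, 9: R2=(-7)+9=2
after OR R2, R0: R2=2|3=3
halt.

1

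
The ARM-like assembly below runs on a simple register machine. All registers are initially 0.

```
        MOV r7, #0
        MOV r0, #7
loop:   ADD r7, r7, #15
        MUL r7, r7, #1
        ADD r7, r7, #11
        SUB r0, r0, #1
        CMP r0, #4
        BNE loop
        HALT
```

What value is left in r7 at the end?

78

after MOV r7, #0: r7=0
after MOV r0, #7: r0=7
after ADD r7, r7, #15: r7=0+15=15
after MUL r7, r7, #1: r7=15*1=15
after ADD r7, r7, #11: r7=15+11=26
after SUB r0, r0, #1: r0=7-1=6
CMP r0, #4  (cmp 6,4)
BNE loop: taken
after ADD r7, r7, #15: r7=26+15=41
after MUL r7, r7, #1: r7=41*1=41
after ADD r7, r7, #11: r7=41+11=52
after SUB r0, r0, #1: r0=6-1=5
CMP r0, #4  (cmp 5,4)
BNE loop: taken
after ADD r7, r7, #15: r7=52+15=67
after MUL r7, r7, #1: r7=67*1=67
after ADD r7, r7, #11: r7=67+11=78
after SUB r0, r0, #1: r0=5-1=4
CMP r0, #4  (cmp 4,4)
BNE loop: not taken
halt.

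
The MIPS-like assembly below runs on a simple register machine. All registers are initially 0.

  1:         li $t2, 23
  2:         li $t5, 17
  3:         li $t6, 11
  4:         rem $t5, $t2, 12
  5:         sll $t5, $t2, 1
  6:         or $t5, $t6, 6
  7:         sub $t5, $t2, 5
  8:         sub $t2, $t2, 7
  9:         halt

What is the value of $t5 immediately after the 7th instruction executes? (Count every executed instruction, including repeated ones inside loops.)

after li $t2, 23: $t2=23
after li $t5, 17: $t5=17
after li $t6, 11: $t6=11
after rem $t5, $t2, 12: $t5=23%12=11
after sll $t5, $t2, 1: $t5=23<<1=46
after or $t5, $t6, 6: $t5=11|6=15
after sub $t5, $t2, 5: $t5=23-5=18
After step 7: $t5 = 18.

18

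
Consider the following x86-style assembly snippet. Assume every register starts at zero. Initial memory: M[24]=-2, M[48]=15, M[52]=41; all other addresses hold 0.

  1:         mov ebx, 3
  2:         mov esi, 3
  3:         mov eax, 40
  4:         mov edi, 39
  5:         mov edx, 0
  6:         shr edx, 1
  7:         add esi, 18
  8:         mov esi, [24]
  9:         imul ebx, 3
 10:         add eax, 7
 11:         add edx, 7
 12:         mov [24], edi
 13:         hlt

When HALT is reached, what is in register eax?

mov ebx, 3 → ebx=3
mov esi, 3 → esi=3
mov eax, 40 → eax=40
mov edi, 39 → edi=39
mov edx, 0 → edx=0
shr edx, 1 → edx=0>>1=0
add esi, 18 → esi=3+18=21
mov esi, [24] → esi=M[24]=-2
imul ebx, 3 → ebx=3*3=9
add eax, 7 → eax=40+7=47
add edx, 7 → edx=0+7=7
mov [24], edi → M[24]=39
halt.

47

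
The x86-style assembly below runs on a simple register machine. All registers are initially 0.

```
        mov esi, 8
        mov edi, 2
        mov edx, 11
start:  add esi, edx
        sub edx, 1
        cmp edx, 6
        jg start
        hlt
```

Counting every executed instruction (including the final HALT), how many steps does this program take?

24

esi=8
edi=2
edx=11
esi=8+11=19
edx=11-1=10
cmp edx, 6  (cmp 10,6)
jg start: taken
esi=19+10=29
edx=10-1=9
cmp edx, 6  (cmp 9,6)
jg start: taken
esi=29+9=38
edx=9-1=8
cmp edx, 6  (cmp 8,6)
jg start: taken
esi=38+8=46
edx=8-1=7
cmp edx, 6  (cmp 7,6)
jg start: taken
esi=46+7=53
edx=7-1=6
cmp edx, 6  (cmp 6,6)
jg start: not taken
halt.
Total executed instructions: 24.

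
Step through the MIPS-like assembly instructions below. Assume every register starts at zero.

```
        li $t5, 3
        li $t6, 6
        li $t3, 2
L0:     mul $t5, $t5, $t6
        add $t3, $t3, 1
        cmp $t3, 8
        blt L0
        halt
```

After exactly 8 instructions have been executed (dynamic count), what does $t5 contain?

108

after li $t5, 3: $t5=3
after li $t6, 6: $t6=6
after li $t3, 2: $t3=2
after mul $t5, $t5, $t6: $t5=3*6=18
after add $t3, $t3, 1: $t3=2+1=3
cmp $t3, 8  (cmp 3,8)
blt L0: taken
after mul $t5, $t5, $t6: $t5=18*6=108
After step 8: $t5 = 108.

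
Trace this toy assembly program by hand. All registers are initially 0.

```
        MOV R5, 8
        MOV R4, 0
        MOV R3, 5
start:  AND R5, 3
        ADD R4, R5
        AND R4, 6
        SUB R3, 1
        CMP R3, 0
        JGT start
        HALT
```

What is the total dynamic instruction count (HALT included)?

34

MOV R5, 8 → R5=8
MOV R4, 0 → R4=0
MOV R3, 5 → R3=5
AND R5, 3 → R5=8&3=0
ADD R4, R5 → R4=0+0=0
AND R4, 6 → R4=0&6=0
SUB R3, 1 → R3=5-1=4
CMP R3, 0  (cmp 4,0)
JGT start: taken
AND R5, 3 → R5=0&3=0
ADD R4, R5 → R4=0+0=0
AND R4, 6 → R4=0&6=0
SUB R3, 1 → R3=4-1=3
CMP R3, 0  (cmp 3,0)
JGT start: taken
AND R5, 3 → R5=0&3=0
ADD R4, R5 → R4=0+0=0
AND R4, 6 → R4=0&6=0
SUB R3, 1 → R3=3-1=2
CMP R3, 0  (cmp 2,0)
JGT start: taken
AND R5, 3 → R5=0&3=0
ADD R4, R5 → R4=0+0=0
AND R4, 6 → R4=0&6=0
SUB R3, 1 → R3=2-1=1
CMP R3, 0  (cmp 1,0)
JGT start: taken
AND R5, 3 → R5=0&3=0
ADD R4, R5 → R4=0+0=0
AND R4, 6 → R4=0&6=0
SUB R3, 1 → R3=1-1=0
CMP R3, 0  (cmp 0,0)
JGT start: not taken
halt.
Total executed instructions: 34.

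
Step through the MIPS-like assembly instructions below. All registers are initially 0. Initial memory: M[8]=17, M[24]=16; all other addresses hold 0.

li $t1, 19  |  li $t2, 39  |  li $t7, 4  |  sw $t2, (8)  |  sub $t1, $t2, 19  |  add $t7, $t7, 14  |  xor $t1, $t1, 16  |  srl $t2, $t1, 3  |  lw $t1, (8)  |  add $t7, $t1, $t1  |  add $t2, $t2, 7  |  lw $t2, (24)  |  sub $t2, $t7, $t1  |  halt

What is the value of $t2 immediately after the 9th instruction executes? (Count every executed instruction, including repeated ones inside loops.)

0

$t1=19
$t2=39
$t7=4
sw $t2, (8) → M[8]=39
$t1=39-19=20
$t7=4+14=18
$t1=20^16=4
$t2=4>>3=0
$t1=M[8]=39
After step 9: $t2 = 0.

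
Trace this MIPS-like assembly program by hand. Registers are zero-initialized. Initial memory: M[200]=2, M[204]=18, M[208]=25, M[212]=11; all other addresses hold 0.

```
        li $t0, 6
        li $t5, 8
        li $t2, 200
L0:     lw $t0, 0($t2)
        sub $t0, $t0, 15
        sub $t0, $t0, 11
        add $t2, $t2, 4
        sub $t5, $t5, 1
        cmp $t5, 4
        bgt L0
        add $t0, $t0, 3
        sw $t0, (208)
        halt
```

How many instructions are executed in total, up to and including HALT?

$t0=6
$t5=8
$t2=200
$t0=M[200]=2
$t0=2-15=-13
$t0=(-13)-11=-24
$t2=200+4=204
$t5=8-1=7
cmp $t5, 4  (cmp 7,4)
bgt L0: taken
$t0=M[204]=18
$t0=18-15=3
$t0=3-11=-8
$t2=204+4=208
$t5=7-1=6
cmp $t5, 4  (cmp 6,4)
bgt L0: taken
$t0=M[208]=25
$t0=25-15=10
$t0=10-11=-1
$t2=208+4=212
$t5=6-1=5
cmp $t5, 4  (cmp 5,4)
bgt L0: taken
$t0=M[212]=11
$t0=11-15=-4
$t0=(-4)-11=-15
$t2=212+4=216
$t5=5-1=4
cmp $t5, 4  (cmp 4,4)
bgt L0: not taken
$t0=(-15)+3=-12
sw $t0, (208) → M[208]=-12
halt.
Total executed instructions: 34.

34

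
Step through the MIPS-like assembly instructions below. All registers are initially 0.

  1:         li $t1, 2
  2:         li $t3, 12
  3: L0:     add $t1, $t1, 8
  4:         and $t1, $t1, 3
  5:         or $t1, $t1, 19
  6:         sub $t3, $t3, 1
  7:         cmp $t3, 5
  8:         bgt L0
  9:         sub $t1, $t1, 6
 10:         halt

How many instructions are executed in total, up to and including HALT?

$t1=2
$t3=12
$t1=2+8=10
$t1=10&3=2
$t1=2|19=19
$t3=12-1=11
cmp $t3, 5  (cmp 11,5)
bgt L0: taken
$t1=19+8=27
$t1=27&3=3
$t1=3|19=19
$t3=11-1=10
cmp $t3, 5  (cmp 10,5)
bgt L0: taken
$t1=19+8=27
$t1=27&3=3
$t1=3|19=19
$t3=10-1=9
cmp $t3, 5  (cmp 9,5)
bgt L0: taken
$t1=19+8=27
$t1=27&3=3
$t1=3|19=19
$t3=9-1=8
cmp $t3, 5  (cmp 8,5)
bgt L0: taken
$t1=19+8=27
$t1=27&3=3
$t1=3|19=19
$t3=8-1=7
cmp $t3, 5  (cmp 7,5)
bgt L0: taken
$t1=19+8=27
$t1=27&3=3
$t1=3|19=19
$t3=7-1=6
cmp $t3, 5  (cmp 6,5)
bgt L0: taken
$t1=19+8=27
$t1=27&3=3
$t1=3|19=19
$t3=6-1=5
cmp $t3, 5  (cmp 5,5)
bgt L0: not taken
$t1=19-6=13
halt.
Total executed instructions: 46.

46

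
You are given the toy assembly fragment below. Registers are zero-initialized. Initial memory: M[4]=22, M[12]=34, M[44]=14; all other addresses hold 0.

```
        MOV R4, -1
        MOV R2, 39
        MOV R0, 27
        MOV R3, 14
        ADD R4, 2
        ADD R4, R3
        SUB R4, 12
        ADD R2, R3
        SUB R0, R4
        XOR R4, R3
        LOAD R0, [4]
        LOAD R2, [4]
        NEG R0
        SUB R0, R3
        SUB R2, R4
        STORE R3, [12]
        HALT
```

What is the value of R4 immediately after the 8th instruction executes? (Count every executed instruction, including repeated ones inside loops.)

after MOV R4, -1: R4=-1
after MOV R2, 39: R2=39
after MOV R0, 27: R0=27
after MOV R3, 14: R3=14
after ADD R4, 2: R4=(-1)+2=1
after ADD R4, R3: R4=1+14=15
after SUB R4, 12: R4=15-12=3
after ADD R2, R3: R2=39+14=53
After step 8: R4 = 3.

3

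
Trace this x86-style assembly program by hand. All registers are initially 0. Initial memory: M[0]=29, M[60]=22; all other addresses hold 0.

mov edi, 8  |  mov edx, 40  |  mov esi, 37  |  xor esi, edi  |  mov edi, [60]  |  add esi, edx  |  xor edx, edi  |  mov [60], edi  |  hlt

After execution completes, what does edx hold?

after mov edi, 8: edi=8
after mov edx, 40: edx=40
after mov esi, 37: esi=37
after xor esi, edi: esi=37^8=45
after mov edi, [60]: edi=M[60]=22
after add esi, edx: esi=45+40=85
after xor edx, edi: edx=40^22=62
mov [60], edi → M[60]=22
halt.

62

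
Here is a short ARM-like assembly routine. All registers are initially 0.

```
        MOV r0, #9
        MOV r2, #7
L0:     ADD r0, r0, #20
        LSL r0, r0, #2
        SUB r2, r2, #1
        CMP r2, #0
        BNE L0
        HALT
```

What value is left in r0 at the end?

after MOV r0, #9: r0=9
after MOV r2, #7: r2=7
after ADD r0, r0, #20: r0=9+20=29
after LSL r0, r0, #2: r0=29<<2=116
after SUB r2, r2, #1: r2=7-1=6
CMP r2, #0  (cmp 6,0)
BNE L0: taken
after ADD r0, r0, #20: r0=116+20=136
after LSL r0, r0, #2: r0=136<<2=544
after SUB r2, r2, #1: r2=6-1=5
CMP r2, #0  (cmp 5,0)
BNE L0: taken
after ADD r0, r0, #20: r0=544+20=564
after LSL r0, r0, #2: r0=564<<2=2256
after SUB r2, r2, #1: r2=5-1=4
CMP r2, #0  (cmp 4,0)
BNE L0: taken
after ADD r0, r0, #20: r0=2256+20=2276
after LSL r0, r0, #2: r0=2276<<2=9104
after SUB r2, r2, #1: r2=4-1=3
CMP r2, #0  (cmp 3,0)
BNE L0: taken
after ADD r0, r0, #20: r0=9104+20=9124
after LSL r0, r0, #2: r0=9124<<2=36496
after SUB r2, r2, #1: r2=3-1=2
CMP r2, #0  (cmp 2,0)
BNE L0: taken
after ADD r0, r0, #20: r0=36496+20=36516
after LSL r0, r0, #2: r0=36516<<2=146064
after SUB r2, r2, #1: r2=2-1=1
CMP r2, #0  (cmp 1,0)
BNE L0: taken
after ADD r0, r0, #20: r0=146064+20=146084
after LSL r0, r0, #2: r0=146084<<2=584336
after SUB r2, r2, #1: r2=1-1=0
CMP r2, #0  (cmp 0,0)
BNE L0: not taken
halt.

584336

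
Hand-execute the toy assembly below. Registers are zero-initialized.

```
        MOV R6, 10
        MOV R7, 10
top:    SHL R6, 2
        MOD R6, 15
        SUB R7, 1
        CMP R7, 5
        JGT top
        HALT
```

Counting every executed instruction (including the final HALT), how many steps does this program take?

after MOV R6, 10: R6=10
after MOV R7, 10: R7=10
after SHL R6, 2: R6=10<<2=40
after MOD R6, 15: R6=40%15=10
after SUB R7, 1: R7=10-1=9
CMP R7, 5  (cmp 9,5)
JGT top: taken
after SHL R6, 2: R6=10<<2=40
after MOD R6, 15: R6=40%15=10
after SUB R7, 1: R7=9-1=8
CMP R7, 5  (cmp 8,5)
JGT top: taken
after SHL R6, 2: R6=10<<2=40
after MOD R6, 15: R6=40%15=10
after SUB R7, 1: R7=8-1=7
CMP R7, 5  (cmp 7,5)
JGT top: taken
after SHL R6, 2: R6=10<<2=40
after MOD R6, 15: R6=40%15=10
after SUB R7, 1: R7=7-1=6
CMP R7, 5  (cmp 6,5)
JGT top: taken
after SHL R6, 2: R6=10<<2=40
after MOD R6, 15: R6=40%15=10
after SUB R7, 1: R7=6-1=5
CMP R7, 5  (cmp 5,5)
JGT top: not taken
halt.
Total executed instructions: 28.

28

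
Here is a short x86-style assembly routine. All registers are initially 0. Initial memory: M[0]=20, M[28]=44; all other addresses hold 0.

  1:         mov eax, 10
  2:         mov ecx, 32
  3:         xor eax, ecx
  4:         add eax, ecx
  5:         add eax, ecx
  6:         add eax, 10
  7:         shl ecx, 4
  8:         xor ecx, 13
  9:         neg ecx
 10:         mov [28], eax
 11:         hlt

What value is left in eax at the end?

after mov eax, 10: eax=10
after mov ecx, 32: ecx=32
after xor eax, ecx: eax=10^32=42
after add eax, ecx: eax=42+32=74
after add eax, ecx: eax=74+32=106
after add eax, 10: eax=106+10=116
after shl ecx, 4: ecx=32<<4=512
after xor ecx, 13: ecx=512^13=525
after neg ecx: ecx=-(525)=-525
mov [28], eax → M[28]=116
halt.

116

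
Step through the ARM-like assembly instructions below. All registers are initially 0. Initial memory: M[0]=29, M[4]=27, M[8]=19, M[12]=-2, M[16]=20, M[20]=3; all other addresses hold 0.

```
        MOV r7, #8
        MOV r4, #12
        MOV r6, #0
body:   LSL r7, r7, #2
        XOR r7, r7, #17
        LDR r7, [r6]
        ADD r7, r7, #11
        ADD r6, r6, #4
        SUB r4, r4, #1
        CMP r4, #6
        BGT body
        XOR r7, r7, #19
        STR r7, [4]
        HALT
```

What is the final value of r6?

24

MOV r7, #8 → r7=8
MOV r4, #12 → r4=12
MOV r6, #0 → r6=0
LSL r7, r7, #2 → r7=8<<2=32
XOR r7, r7, #17 → r7=32^17=49
LDR r7, [r6] → r7=M[0]=29
ADD r7, r7, #11 → r7=29+11=40
ADD r6, r6, #4 → r6=0+4=4
SUB r4, r4, #1 → r4=12-1=11
CMP r4, #6  (cmp 11,6)
BGT body: taken
LSL r7, r7, #2 → r7=40<<2=160
XOR r7, r7, #17 → r7=160^17=177
LDR r7, [r6] → r7=M[4]=27
ADD r7, r7, #11 → r7=27+11=38
ADD r6, r6, #4 → r6=4+4=8
SUB r4, r4, #1 → r4=11-1=10
CMP r4, #6  (cmp 10,6)
BGT body: taken
LSL r7, r7, #2 → r7=38<<2=152
XOR r7, r7, #17 → r7=152^17=137
LDR r7, [r6] → r7=M[8]=19
ADD r7, r7, #11 → r7=19+11=30
ADD r6, r6, #4 → r6=8+4=12
SUB r4, r4, #1 → r4=10-1=9
CMP r4, #6  (cmp 9,6)
BGT body: taken
LSL r7, r7, #2 → r7=30<<2=120
XOR r7, r7, #17 → r7=120^17=105
LDR r7, [r6] → r7=M[12]=-2
ADD r7, r7, #11 → r7=(-2)+11=9
ADD r6, r6, #4 → r6=12+4=16
SUB r4, r4, #1 → r4=9-1=8
CMP r4, #6  (cmp 8,6)
BGT body: taken
LSL r7, r7, #2 → r7=9<<2=36
XOR r7, r7, #17 → r7=36^17=53
LDR r7, [r6] → r7=M[16]=20
ADD r7, r7, #11 → r7=20+11=31
ADD r6, r6, #4 → r6=16+4=20
SUB r4, r4, #1 → r4=8-1=7
CMP r4, #6  (cmp 7,6)
BGT body: taken
LSL r7, r7, #2 → r7=31<<2=124
XOR r7, r7, #17 → r7=124^17=109
LDR r7, [r6] → r7=M[20]=3
ADD r7, r7, #11 → r7=3+11=14
ADD r6, r6, #4 → r6=20+4=24
SUB r4, r4, #1 → r4=7-1=6
CMP r4, #6  (cmp 6,6)
BGT body: not taken
XOR r7, r7, #19 → r7=14^19=29
STR r7, [4] → M[4]=29
halt.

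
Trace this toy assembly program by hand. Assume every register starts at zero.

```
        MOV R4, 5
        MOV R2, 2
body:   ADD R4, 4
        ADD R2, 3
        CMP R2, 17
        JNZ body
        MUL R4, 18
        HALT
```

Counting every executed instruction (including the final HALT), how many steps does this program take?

24

R4=5
R2=2
R4=5+4=9
R2=2+3=5
CMP R2, 17  (cmp 5,17)
JNZ body: taken
R4=9+4=13
R2=5+3=8
CMP R2, 17  (cmp 8,17)
JNZ body: taken
R4=13+4=17
R2=8+3=11
CMP R2, 17  (cmp 11,17)
JNZ body: taken
R4=17+4=21
R2=11+3=14
CMP R2, 17  (cmp 14,17)
JNZ body: taken
R4=21+4=25
R2=14+3=17
CMP R2, 17  (cmp 17,17)
JNZ body: not taken
R4=25*18=450
halt.
Total executed instructions: 24.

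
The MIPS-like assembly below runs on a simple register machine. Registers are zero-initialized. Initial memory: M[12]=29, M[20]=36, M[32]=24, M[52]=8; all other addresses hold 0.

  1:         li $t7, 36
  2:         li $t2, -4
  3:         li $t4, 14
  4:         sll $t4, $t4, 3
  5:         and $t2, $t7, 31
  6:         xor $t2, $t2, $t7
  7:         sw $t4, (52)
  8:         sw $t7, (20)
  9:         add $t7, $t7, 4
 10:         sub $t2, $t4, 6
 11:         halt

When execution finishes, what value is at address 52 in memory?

112

after li $t7, 36: $t7=36
after li $t2, -4: $t2=-4
after li $t4, 14: $t4=14
after sll $t4, $t4, 3: $t4=14<<3=112
after and $t2, $t7, 31: $t2=36&31=4
after xor $t2, $t2, $t7: $t2=4^36=32
sw $t4, (52) → M[52]=112
sw $t7, (20) → M[20]=36
after add $t7, $t7, 4: $t7=36+4=40
after sub $t2, $t4, 6: $t2=112-6=106
halt.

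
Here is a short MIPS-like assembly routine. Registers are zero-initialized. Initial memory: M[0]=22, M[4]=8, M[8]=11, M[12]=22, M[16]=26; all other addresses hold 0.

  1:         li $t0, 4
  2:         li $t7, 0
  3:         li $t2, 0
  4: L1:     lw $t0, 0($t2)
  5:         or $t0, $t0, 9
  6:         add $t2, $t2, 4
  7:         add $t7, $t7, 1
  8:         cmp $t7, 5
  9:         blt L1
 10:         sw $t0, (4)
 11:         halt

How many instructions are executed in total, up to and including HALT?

35

after li $t0, 4: $t0=4
after li $t7, 0: $t7=0
after li $t2, 0: $t2=0
after lw $t0, 0($t2): $t0=M[0]=22
after or $t0, $t0, 9: $t0=22|9=31
after add $t2, $t2, 4: $t2=0+4=4
after add $t7, $t7, 1: $t7=0+1=1
cmp $t7, 5  (cmp 1,5)
blt L1: taken
after lw $t0, 0($t2): $t0=M[4]=8
after or $t0, $t0, 9: $t0=8|9=9
after add $t2, $t2, 4: $t2=4+4=8
after add $t7, $t7, 1: $t7=1+1=2
cmp $t7, 5  (cmp 2,5)
blt L1: taken
after lw $t0, 0($t2): $t0=M[8]=11
after or $t0, $t0, 9: $t0=11|9=11
after add $t2, $t2, 4: $t2=8+4=12
after add $t7, $t7, 1: $t7=2+1=3
cmp $t7, 5  (cmp 3,5)
blt L1: taken
after lw $t0, 0($t2): $t0=M[12]=22
after or $t0, $t0, 9: $t0=22|9=31
after add $t2, $t2, 4: $t2=12+4=16
after add $t7, $t7, 1: $t7=3+1=4
cmp $t7, 5  (cmp 4,5)
blt L1: taken
after lw $t0, 0($t2): $t0=M[16]=26
after or $t0, $t0, 9: $t0=26|9=27
after add $t2, $t2, 4: $t2=16+4=20
after add $t7, $t7, 1: $t7=4+1=5
cmp $t7, 5  (cmp 5,5)
blt L1: not taken
sw $t0, (4) → M[4]=27
halt.
Total executed instructions: 35.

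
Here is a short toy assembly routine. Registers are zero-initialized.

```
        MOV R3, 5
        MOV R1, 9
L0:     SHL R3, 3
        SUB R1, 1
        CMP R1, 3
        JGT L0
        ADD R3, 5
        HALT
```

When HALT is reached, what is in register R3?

after MOV R3, 5: R3=5
after MOV R1, 9: R1=9
after SHL R3, 3: R3=5<<3=40
after SUB R1, 1: R1=9-1=8
CMP R1, 3  (cmp 8,3)
JGT L0: taken
after SHL R3, 3: R3=40<<3=320
after SUB R1, 1: R1=8-1=7
CMP R1, 3  (cmp 7,3)
JGT L0: taken
after SHL R3, 3: R3=320<<3=2560
after SUB R1, 1: R1=7-1=6
CMP R1, 3  (cmp 6,3)
JGT L0: taken
after SHL R3, 3: R3=2560<<3=20480
after SUB R1, 1: R1=6-1=5
CMP R1, 3  (cmp 5,3)
JGT L0: taken
after SHL R3, 3: R3=20480<<3=163840
after SUB R1, 1: R1=5-1=4
CMP R1, 3  (cmp 4,3)
JGT L0: taken
after SHL R3, 3: R3=163840<<3=1310720
after SUB R1, 1: R1=4-1=3
CMP R1, 3  (cmp 3,3)
JGT L0: not taken
after ADD R3, 5: R3=1310720+5=1310725
halt.

1310725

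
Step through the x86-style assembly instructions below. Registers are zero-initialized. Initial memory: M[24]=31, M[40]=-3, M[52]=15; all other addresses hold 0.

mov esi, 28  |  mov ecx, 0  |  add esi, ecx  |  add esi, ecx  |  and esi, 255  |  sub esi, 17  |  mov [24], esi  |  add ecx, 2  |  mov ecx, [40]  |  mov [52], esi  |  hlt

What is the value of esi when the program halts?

esi=28
ecx=0
esi=28+0=28
esi=28+0=28
esi=28&255=28
esi=28-17=11
mov [24], esi → M[24]=11
ecx=0+2=2
ecx=M[40]=-3
mov [52], esi → M[52]=11
halt.

11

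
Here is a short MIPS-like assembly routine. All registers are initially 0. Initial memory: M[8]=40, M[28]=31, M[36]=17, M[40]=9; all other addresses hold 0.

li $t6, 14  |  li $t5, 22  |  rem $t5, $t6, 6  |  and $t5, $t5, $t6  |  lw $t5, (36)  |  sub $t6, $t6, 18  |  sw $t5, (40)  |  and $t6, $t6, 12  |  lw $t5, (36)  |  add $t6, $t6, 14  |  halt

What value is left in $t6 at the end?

26

li $t6, 14 → $t6=14
li $t5, 22 → $t5=22
rem $t5, $t6, 6 → $t5=14%6=2
and $t5, $t5, $t6 → $t5=2&14=2
lw $t5, (36) → $t5=M[36]=17
sub $t6, $t6, 18 → $t6=14-18=-4
sw $t5, (40) → M[40]=17
and $t6, $t6, 12 → $t6=(-4)&12=12
lw $t5, (36) → $t5=M[36]=17
add $t6, $t6, 14 → $t6=12+14=26
halt.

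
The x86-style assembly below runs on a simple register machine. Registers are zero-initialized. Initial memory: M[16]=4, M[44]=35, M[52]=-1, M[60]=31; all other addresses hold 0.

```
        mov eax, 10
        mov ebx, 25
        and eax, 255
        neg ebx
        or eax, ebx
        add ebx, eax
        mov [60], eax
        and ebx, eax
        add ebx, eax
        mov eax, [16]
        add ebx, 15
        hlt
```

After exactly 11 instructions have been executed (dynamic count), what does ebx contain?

mov eax, 10 → eax=10
mov ebx, 25 → ebx=25
and eax, 255 → eax=10&255=10
neg ebx → ebx=-(25)=-25
or eax, ebx → eax=10|(-25)=-17
add ebx, eax → ebx=(-25)+(-17)=-42
mov [60], eax → M[60]=-17
and ebx, eax → ebx=(-42)&(-17)=-58
add ebx, eax → ebx=(-58)+(-17)=-75
mov eax, [16] → eax=M[16]=4
add ebx, 15 → ebx=(-75)+15=-60
After step 11: ebx = -60.

-60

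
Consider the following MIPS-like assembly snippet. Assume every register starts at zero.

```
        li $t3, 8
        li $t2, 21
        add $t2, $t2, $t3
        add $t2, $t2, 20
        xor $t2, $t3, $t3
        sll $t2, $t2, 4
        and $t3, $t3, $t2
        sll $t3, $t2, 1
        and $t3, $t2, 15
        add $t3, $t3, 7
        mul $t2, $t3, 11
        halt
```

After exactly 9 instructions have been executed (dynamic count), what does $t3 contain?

0

$t3=8
$t2=21
$t2=21+8=29
$t2=29+20=49
$t2=8^8=0
$t2=0<<4=0
$t3=8&0=0
$t3=0<<1=0
$t3=0&15=0
After step 9: $t3 = 0.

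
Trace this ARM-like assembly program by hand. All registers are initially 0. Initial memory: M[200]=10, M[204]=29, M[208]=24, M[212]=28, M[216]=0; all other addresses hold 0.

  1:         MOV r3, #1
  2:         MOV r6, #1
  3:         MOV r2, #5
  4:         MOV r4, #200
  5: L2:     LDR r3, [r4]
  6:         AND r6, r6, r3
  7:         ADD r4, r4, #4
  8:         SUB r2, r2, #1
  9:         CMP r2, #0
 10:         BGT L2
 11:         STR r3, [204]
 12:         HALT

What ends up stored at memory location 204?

after MOV r3, #1: r3=1
after MOV r6, #1: r6=1
after MOV r2, #5: r2=5
after MOV r4, #200: r4=200
after LDR r3, [r4]: r3=M[200]=10
after AND r6, r6, r3: r6=1&10=0
after ADD r4, r4, #4: r4=200+4=204
after SUB r2, r2, #1: r2=5-1=4
CMP r2, #0  (cmp 4,0)
BGT L2: taken
after LDR r3, [r4]: r3=M[204]=29
after AND r6, r6, r3: r6=0&29=0
after ADD r4, r4, #4: r4=204+4=208
after SUB r2, r2, #1: r2=4-1=3
CMP r2, #0  (cmp 3,0)
BGT L2: taken
after LDR r3, [r4]: r3=M[208]=24
after AND r6, r6, r3: r6=0&24=0
after ADD r4, r4, #4: r4=208+4=212
after SUB r2, r2, #1: r2=3-1=2
CMP r2, #0  (cmp 2,0)
BGT L2: taken
after LDR r3, [r4]: r3=M[212]=28
after AND r6, r6, r3: r6=0&28=0
after ADD r4, r4, #4: r4=212+4=216
after SUB r2, r2, #1: r2=2-1=1
CMP r2, #0  (cmp 1,0)
BGT L2: taken
after LDR r3, [r4]: r3=M[216]=0
after AND r6, r6, r3: r6=0&0=0
after ADD r4, r4, #4: r4=216+4=220
after SUB r2, r2, #1: r2=1-1=0
CMP r2, #0  (cmp 0,0)
BGT L2: not taken
STR r3, [204] → M[204]=0
halt.

0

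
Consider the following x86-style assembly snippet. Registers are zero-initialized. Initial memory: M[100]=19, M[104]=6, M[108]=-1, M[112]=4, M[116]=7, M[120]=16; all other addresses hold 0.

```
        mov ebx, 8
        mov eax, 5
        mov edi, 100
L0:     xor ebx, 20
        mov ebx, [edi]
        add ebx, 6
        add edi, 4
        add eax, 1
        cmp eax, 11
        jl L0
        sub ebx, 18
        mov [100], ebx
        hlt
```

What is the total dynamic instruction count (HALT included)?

48

ebx=8
eax=5
edi=100
ebx=8^20=28
ebx=M[100]=19
ebx=19+6=25
edi=100+4=104
eax=5+1=6
cmp eax, 11  (cmp 6,11)
jl L0: taken
ebx=25^20=13
ebx=M[104]=6
ebx=6+6=12
edi=104+4=108
eax=6+1=7
cmp eax, 11  (cmp 7,11)
jl L0: taken
ebx=12^20=24
ebx=M[108]=-1
ebx=(-1)+6=5
edi=108+4=112
eax=7+1=8
cmp eax, 11  (cmp 8,11)
jl L0: taken
ebx=5^20=17
ebx=M[112]=4
ebx=4+6=10
edi=112+4=116
eax=8+1=9
cmp eax, 11  (cmp 9,11)
jl L0: taken
ebx=10^20=30
ebx=M[116]=7
ebx=7+6=13
edi=116+4=120
eax=9+1=10
cmp eax, 11  (cmp 10,11)
jl L0: taken
ebx=13^20=25
ebx=M[120]=16
ebx=16+6=22
edi=120+4=124
eax=10+1=11
cmp eax, 11  (cmp 11,11)
jl L0: not taken
ebx=22-18=4
mov [100], ebx → M[100]=4
halt.
Total executed instructions: 48.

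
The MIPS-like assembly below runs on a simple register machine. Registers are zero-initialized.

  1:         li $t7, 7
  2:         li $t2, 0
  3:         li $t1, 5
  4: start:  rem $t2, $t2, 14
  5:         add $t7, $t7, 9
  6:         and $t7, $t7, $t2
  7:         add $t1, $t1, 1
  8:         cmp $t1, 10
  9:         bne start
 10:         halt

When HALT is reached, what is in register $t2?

li $t7, 7 → $t7=7
li $t2, 0 → $t2=0
li $t1, 5 → $t1=5
rem $t2, $t2, 14 → $t2=0%14=0
add $t7, $t7, 9 → $t7=7+9=16
and $t7, $t7, $t2 → $t7=16&0=0
add $t1, $t1, 1 → $t1=5+1=6
cmp $t1, 10  (cmp 6,10)
bne start: taken
rem $t2, $t2, 14 → $t2=0%14=0
add $t7, $t7, 9 → $t7=0+9=9
and $t7, $t7, $t2 → $t7=9&0=0
add $t1, $t1, 1 → $t1=6+1=7
cmp $t1, 10  (cmp 7,10)
bne start: taken
rem $t2, $t2, 14 → $t2=0%14=0
add $t7, $t7, 9 → $t7=0+9=9
and $t7, $t7, $t2 → $t7=9&0=0
add $t1, $t1, 1 → $t1=7+1=8
cmp $t1, 10  (cmp 8,10)
bne start: taken
rem $t2, $t2, 14 → $t2=0%14=0
add $t7, $t7, 9 → $t7=0+9=9
and $t7, $t7, $t2 → $t7=9&0=0
add $t1, $t1, 1 → $t1=8+1=9
cmp $t1, 10  (cmp 9,10)
bne start: taken
rem $t2, $t2, 14 → $t2=0%14=0
add $t7, $t7, 9 → $t7=0+9=9
and $t7, $t7, $t2 → $t7=9&0=0
add $t1, $t1, 1 → $t1=9+1=10
cmp $t1, 10  (cmp 10,10)
bne start: not taken
halt.

0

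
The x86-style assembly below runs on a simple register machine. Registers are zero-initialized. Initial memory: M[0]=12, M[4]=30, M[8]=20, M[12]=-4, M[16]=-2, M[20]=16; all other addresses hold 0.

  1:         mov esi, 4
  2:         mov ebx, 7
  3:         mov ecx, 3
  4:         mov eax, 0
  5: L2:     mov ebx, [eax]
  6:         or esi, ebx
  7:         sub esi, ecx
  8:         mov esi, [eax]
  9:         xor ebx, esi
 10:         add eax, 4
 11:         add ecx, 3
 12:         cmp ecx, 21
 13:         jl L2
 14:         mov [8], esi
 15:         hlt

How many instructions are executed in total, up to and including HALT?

60

mov esi, 4 → esi=4
mov ebx, 7 → ebx=7
mov ecx, 3 → ecx=3
mov eax, 0 → eax=0
mov ebx, [eax] → ebx=M[0]=12
or esi, ebx → esi=4|12=12
sub esi, ecx → esi=12-3=9
mov esi, [eax] → esi=M[0]=12
xor ebx, esi → ebx=12^12=0
add eax, 4 → eax=0+4=4
add ecx, 3 → ecx=3+3=6
cmp ecx, 21  (cmp 6,21)
jl L2: taken
mov ebx, [eax] → ebx=M[4]=30
or esi, ebx → esi=12|30=30
sub esi, ecx → esi=30-6=24
mov esi, [eax] → esi=M[4]=30
xor ebx, esi → ebx=30^30=0
add eax, 4 → eax=4+4=8
add ecx, 3 → ecx=6+3=9
cmp ecx, 21  (cmp 9,21)
jl L2: taken
mov ebx, [eax] → ebx=M[8]=20
or esi, ebx → esi=30|20=30
sub esi, ecx → esi=30-9=21
mov esi, [eax] → esi=M[8]=20
xor ebx, esi → ebx=20^20=0
add eax, 4 → eax=8+4=12
add ecx, 3 → ecx=9+3=12
cmp ecx, 21  (cmp 12,21)
jl L2: taken
mov ebx, [eax] → ebx=M[12]=-4
or esi, ebx → esi=20|(-4)=-4
sub esi, ecx → esi=(-4)-12=-16
mov esi, [eax] → esi=M[12]=-4
xor ebx, esi → ebx=(-4)^(-4)=0
add eax, 4 → eax=12+4=16
add ecx, 3 → ecx=12+3=15
cmp ecx, 21  (cmp 15,21)
jl L2: taken
mov ebx, [eax] → ebx=M[16]=-2
or esi, ebx → esi=(-4)|(-2)=-2
sub esi, ecx → esi=(-2)-15=-17
mov esi, [eax] → esi=M[16]=-2
xor ebx, esi → ebx=(-2)^(-2)=0
add eax, 4 → eax=16+4=20
add ecx, 3 → ecx=15+3=18
cmp ecx, 21  (cmp 18,21)
jl L2: taken
mov ebx, [eax] → ebx=M[20]=16
or esi, ebx → esi=(-2)|16=-2
sub esi, ecx → esi=(-2)-18=-20
mov esi, [eax] → esi=M[20]=16
xor ebx, esi → ebx=16^16=0
add eax, 4 → eax=20+4=24
add ecx, 3 → ecx=18+3=21
cmp ecx, 21  (cmp 21,21)
jl L2: not taken
mov [8], esi → M[8]=16
halt.
Total executed instructions: 60.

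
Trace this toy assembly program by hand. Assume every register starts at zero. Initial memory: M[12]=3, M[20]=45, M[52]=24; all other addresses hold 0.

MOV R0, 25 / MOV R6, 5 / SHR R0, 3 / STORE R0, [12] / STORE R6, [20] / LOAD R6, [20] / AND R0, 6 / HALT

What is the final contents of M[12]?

after MOV R0, 25: R0=25
after MOV R6, 5: R6=5
after SHR R0, 3: R0=25>>3=3
STORE R0, [12] → M[12]=3
STORE R6, [20] → M[20]=5
after LOAD R6, [20]: R6=M[20]=5
after AND R0, 6: R0=3&6=2
halt.

3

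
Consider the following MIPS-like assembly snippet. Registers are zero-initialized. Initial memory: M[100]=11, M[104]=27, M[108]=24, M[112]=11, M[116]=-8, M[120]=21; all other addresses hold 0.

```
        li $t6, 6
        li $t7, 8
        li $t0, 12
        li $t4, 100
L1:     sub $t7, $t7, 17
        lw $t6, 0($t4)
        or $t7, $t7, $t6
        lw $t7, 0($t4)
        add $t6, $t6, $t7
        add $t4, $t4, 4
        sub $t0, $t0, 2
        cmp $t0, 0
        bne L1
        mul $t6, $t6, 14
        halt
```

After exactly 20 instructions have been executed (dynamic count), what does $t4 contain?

li $t6, 6 → $t6=6
li $t7, 8 → $t7=8
li $t0, 12 → $t0=12
li $t4, 100 → $t4=100
sub $t7, $t7, 17 → $t7=8-17=-9
lw $t6, 0($t4) → $t6=M[100]=11
or $t7, $t7, $t6 → $t7=(-9)|11=-1
lw $t7, 0($t4) → $t7=M[100]=11
add $t6, $t6, $t7 → $t6=11+11=22
add $t4, $t4, 4 → $t4=100+4=104
sub $t0, $t0, 2 → $t0=12-2=10
cmp $t0, 0  (cmp 10,0)
bne L1: taken
sub $t7, $t7, 17 → $t7=11-17=-6
lw $t6, 0($t4) → $t6=M[104]=27
or $t7, $t7, $t6 → $t7=(-6)|27=-5
lw $t7, 0($t4) → $t7=M[104]=27
add $t6, $t6, $t7 → $t6=27+27=54
add $t4, $t4, 4 → $t4=104+4=108
sub $t0, $t0, 2 → $t0=10-2=8
After step 20: $t4 = 108.

108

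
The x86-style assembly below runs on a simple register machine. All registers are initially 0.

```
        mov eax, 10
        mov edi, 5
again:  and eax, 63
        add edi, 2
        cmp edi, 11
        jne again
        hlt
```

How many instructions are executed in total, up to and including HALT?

15

mov eax, 10 → eax=10
mov edi, 5 → edi=5
and eax, 63 → eax=10&63=10
add edi, 2 → edi=5+2=7
cmp edi, 11  (cmp 7,11)
jne again: taken
and eax, 63 → eax=10&63=10
add edi, 2 → edi=7+2=9
cmp edi, 11  (cmp 9,11)
jne again: taken
and eax, 63 → eax=10&63=10
add edi, 2 → edi=9+2=11
cmp edi, 11  (cmp 11,11)
jne again: not taken
halt.
Total executed instructions: 15.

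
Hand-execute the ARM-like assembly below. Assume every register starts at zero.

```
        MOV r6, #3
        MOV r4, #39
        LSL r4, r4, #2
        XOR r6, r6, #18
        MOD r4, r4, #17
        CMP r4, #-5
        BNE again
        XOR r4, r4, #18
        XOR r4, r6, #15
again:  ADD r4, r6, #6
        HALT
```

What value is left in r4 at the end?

after MOV r6, #3: r6=3
after MOV r4, #39: r4=39
after LSL r4, r4, #2: r4=39<<2=156
after XOR r6, r6, #18: r6=3^18=17
after MOD r4, r4, #17: r4=156%17=3
CMP r4, #-5  (cmp 3,-5)
BNE again: taken
after ADD r4, r6, #6: r4=17+6=23
halt.

23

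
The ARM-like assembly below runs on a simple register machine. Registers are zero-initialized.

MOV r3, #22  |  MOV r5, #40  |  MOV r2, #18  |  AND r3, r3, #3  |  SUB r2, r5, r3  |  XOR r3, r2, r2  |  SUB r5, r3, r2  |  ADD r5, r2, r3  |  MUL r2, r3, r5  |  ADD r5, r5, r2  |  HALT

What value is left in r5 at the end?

MOV r3, #22 → r3=22
MOV r5, #40 → r5=40
MOV r2, #18 → r2=18
AND r3, r3, #3 → r3=22&3=2
SUB r2, r5, r3 → r2=40-2=38
XOR r3, r2, r2 → r3=38^38=0
SUB r5, r3, r2 → r5=0-38=-38
ADD r5, r2, r3 → r5=38+0=38
MUL r2, r3, r5 → r2=0*38=0
ADD r5, r5, r2 → r5=38+0=38
halt.

38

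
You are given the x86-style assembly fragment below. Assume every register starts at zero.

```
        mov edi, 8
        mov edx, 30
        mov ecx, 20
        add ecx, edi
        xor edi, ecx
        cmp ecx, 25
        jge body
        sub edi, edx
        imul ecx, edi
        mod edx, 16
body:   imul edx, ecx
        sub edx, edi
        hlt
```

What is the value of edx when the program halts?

mov edi, 8 → edi=8
mov edx, 30 → edx=30
mov ecx, 20 → ecx=20
add ecx, edi → ecx=20+8=28
xor edi, ecx → edi=8^28=20
cmp ecx, 25  (cmp 28,25)
jge body: taken
imul edx, ecx → edx=30*28=840
sub edx, edi → edx=840-20=820
halt.

820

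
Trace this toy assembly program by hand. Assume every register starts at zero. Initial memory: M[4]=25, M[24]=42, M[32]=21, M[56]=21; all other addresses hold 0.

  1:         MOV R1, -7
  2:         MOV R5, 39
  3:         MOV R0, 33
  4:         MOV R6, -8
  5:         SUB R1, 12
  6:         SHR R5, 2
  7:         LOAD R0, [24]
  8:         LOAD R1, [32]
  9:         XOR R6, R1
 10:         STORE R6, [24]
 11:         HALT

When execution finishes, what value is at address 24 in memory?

-19

MOV R1, -7 → R1=-7
MOV R5, 39 → R5=39
MOV R0, 33 → R0=33
MOV R6, -8 → R6=-8
SUB R1, 12 → R1=(-7)-12=-19
SHR R5, 2 → R5=39>>2=9
LOAD R0, [24] → R0=M[24]=42
LOAD R1, [32] → R1=M[32]=21
XOR R6, R1 → R6=(-8)^21=-19
STORE R6, [24] → M[24]=-19
halt.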